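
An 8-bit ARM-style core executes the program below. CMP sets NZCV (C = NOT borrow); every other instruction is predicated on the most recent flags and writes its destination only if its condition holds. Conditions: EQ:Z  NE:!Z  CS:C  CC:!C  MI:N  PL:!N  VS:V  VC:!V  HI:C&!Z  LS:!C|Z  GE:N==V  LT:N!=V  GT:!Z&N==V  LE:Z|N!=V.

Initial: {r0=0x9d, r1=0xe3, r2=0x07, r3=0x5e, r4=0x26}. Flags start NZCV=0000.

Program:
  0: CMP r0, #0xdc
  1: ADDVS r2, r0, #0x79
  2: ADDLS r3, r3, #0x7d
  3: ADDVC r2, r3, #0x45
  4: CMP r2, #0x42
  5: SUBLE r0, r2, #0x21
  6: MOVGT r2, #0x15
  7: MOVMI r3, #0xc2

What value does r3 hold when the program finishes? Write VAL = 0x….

0: ✓ CMP  NZCV=1000
1: · ADDVS
2: ✓ ADDLS  r3←0xdb
3: ✓ ADDVC  r2←0x20
4: ✓ CMP  NZCV=1000
5: ✓ SUBLE  r0←0xff
6: · MOVGT
7: ✓ MOVMI  r3←0xc2

VAL = 0xc2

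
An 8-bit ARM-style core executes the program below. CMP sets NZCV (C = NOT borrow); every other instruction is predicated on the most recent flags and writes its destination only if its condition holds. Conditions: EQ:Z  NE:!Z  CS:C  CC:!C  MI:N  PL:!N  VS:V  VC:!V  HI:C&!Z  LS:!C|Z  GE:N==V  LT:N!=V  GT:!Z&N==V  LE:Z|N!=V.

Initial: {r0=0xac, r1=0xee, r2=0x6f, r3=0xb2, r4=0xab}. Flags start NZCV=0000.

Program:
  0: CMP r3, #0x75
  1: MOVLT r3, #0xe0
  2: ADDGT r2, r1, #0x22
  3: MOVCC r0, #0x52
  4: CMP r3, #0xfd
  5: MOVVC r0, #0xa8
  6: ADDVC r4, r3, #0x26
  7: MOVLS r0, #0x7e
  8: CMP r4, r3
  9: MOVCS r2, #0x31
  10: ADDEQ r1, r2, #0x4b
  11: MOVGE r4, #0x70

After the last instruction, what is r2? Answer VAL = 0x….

[0] flags=0011 → (cmp)
[1] flags=0011 LT?T → r3=0xe0
[2] flags=0011 GT?F → skip
[3] flags=0011 CC?F → skip
[4] flags=1000 → (cmp)
[5] flags=1000 VC?T → r0=0xa8
[6] flags=1000 VC?T → r4=0x06
[7] flags=1000 LS?T → r0=0x7e
[8] flags=0000 → (cmp)
[9] flags=0000 CS?F → skip
[10] flags=0000 EQ?F → skip
[11] flags=0000 GE?T → r4=0x70

VAL = 0x6f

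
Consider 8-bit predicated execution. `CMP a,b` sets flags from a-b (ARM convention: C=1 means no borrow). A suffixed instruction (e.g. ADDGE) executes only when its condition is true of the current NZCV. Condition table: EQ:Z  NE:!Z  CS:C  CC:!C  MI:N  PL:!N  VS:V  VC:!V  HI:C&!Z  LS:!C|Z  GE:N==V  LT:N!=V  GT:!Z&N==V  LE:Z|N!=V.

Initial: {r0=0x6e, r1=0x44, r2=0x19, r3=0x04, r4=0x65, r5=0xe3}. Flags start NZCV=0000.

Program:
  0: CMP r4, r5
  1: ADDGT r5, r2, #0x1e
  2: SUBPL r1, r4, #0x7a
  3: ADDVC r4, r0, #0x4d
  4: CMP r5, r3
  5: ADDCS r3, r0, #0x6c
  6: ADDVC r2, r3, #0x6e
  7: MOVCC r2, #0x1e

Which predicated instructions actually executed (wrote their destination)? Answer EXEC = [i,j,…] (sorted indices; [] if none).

0: ✓ CMP  NZCV=1001
1: ✓ ADDGT  r5←0x37
2: · SUBPL
3: · ADDVC
4: ✓ CMP  NZCV=0010
5: ✓ ADDCS  r3←0xda
6: ✓ ADDVC  r2←0x48
7: · MOVCC

EXEC = [1,5,6]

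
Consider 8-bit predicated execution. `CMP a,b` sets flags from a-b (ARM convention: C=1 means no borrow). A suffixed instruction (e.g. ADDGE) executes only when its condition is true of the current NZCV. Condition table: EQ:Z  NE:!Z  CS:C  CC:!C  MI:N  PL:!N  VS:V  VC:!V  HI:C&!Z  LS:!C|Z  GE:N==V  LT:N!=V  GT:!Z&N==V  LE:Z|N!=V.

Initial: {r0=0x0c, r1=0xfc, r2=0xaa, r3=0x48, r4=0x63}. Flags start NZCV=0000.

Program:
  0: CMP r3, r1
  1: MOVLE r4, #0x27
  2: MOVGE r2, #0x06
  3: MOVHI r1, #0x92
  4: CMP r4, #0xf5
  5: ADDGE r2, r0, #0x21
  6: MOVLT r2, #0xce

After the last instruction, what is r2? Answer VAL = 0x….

[0] flags=0000 → (cmp)
[1] flags=0000 LE?F → skip
[2] flags=0000 GE?T → r2=0x06
[3] flags=0000 HI?F → skip
[4] flags=0000 → (cmp)
[5] flags=0000 GE?T → r2=0x2d
[6] flags=0000 LT?F → skip

VAL = 0x2d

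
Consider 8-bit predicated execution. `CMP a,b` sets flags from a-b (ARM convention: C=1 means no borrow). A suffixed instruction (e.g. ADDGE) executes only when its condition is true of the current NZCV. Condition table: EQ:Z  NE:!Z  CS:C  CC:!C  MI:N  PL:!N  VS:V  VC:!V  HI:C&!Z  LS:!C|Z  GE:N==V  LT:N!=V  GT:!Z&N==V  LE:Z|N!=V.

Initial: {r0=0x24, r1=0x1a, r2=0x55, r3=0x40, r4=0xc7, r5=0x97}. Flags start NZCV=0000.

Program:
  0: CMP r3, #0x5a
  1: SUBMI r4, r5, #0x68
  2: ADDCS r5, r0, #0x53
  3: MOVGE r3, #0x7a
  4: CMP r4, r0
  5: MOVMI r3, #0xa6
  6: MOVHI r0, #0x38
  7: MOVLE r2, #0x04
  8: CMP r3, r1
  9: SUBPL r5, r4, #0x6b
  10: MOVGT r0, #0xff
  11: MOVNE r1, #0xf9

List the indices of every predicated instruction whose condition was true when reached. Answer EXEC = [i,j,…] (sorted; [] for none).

EXEC = [1,6,9,10,11]

0: ✓ CMP  NZCV=1000
1: ✓ SUBMI  r4←0x2f
2: · ADDCS
3: · MOVGE
4: ✓ CMP  NZCV=0010
5: · MOVMI
6: ✓ MOVHI  r0←0x38
7: · MOVLE
8: ✓ CMP  NZCV=0010
9: ✓ SUBPL  r5←0xc4
10: ✓ MOVGT  r0←0xff
11: ✓ MOVNE  r1←0xf9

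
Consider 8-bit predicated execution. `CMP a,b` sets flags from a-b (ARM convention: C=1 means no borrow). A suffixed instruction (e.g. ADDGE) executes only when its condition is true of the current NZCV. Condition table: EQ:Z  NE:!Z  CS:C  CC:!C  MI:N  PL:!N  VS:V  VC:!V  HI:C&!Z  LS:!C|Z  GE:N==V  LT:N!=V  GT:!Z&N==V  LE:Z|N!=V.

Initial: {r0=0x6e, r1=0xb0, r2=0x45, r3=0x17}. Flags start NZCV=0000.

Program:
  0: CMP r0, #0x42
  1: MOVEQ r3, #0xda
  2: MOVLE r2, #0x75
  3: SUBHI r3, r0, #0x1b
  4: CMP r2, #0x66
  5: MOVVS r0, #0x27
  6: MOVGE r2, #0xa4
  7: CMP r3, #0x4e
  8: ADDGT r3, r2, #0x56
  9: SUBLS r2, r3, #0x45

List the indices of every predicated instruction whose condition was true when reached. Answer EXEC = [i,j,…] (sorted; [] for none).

EXEC = [3,8]

0: ✓ CMP  NZCV=0010
1: · MOVEQ
2: · MOVLE
3: ✓ SUBHI  r3←0x53
4: ✓ CMP  NZCV=1000
5: · MOVVS
6: · MOVGE
7: ✓ CMP  NZCV=0010
8: ✓ ADDGT  r3←0x9b
9: · SUBLS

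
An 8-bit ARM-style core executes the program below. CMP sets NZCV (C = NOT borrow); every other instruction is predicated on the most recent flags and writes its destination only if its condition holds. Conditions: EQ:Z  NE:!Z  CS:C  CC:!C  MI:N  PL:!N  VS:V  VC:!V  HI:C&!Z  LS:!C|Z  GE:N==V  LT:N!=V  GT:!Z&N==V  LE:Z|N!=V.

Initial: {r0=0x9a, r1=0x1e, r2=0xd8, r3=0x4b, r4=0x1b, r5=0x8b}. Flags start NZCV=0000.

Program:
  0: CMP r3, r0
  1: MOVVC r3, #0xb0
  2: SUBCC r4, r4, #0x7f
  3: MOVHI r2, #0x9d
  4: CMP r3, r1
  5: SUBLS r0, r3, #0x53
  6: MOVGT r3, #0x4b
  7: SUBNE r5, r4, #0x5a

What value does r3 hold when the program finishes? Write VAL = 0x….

VAL = 0x4b

[0] flags=1001 → (cmp)
[1] flags=1001 VC?F → skip
[2] flags=1001 CC?T → r4=0x9c
[3] flags=1001 HI?F → skip
[4] flags=0010 → (cmp)
[5] flags=0010 LS?F → skip
[6] flags=0010 GT?T → r3=0x4b
[7] flags=0010 NE?T → r5=0x42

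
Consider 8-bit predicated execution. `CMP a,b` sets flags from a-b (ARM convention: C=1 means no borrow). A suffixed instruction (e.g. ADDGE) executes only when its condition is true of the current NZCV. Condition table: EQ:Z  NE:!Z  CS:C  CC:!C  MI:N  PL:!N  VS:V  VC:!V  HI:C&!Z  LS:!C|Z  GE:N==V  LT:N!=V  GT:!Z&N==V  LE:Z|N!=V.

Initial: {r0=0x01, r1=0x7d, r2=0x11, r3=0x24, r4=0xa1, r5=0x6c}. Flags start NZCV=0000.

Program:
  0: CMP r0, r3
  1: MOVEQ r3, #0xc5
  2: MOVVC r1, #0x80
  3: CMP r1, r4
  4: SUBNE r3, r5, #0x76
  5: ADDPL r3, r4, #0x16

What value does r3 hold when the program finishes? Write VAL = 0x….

VAL = 0xf6

0: ✓ CMP  NZCV=1000
1: · MOVEQ
2: ✓ MOVVC  r1←0x80
3: ✓ CMP  NZCV=1000
4: ✓ SUBNE  r3←0xf6
5: · ADDPL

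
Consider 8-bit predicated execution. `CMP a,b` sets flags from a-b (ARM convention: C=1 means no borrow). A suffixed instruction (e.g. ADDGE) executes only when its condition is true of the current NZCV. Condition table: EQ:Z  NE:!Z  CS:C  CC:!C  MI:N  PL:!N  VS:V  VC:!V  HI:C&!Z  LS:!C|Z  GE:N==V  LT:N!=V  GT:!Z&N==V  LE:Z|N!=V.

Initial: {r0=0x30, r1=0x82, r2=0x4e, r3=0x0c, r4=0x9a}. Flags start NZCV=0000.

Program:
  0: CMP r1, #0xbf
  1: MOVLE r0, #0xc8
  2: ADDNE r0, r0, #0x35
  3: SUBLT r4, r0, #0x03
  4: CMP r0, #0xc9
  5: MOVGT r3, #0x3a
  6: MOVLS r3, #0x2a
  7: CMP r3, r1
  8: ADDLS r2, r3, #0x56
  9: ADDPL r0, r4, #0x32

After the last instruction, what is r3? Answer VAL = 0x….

0: ✓ CMP  NZCV=1000
1: ✓ MOVLE  r0←0xc8
2: ✓ ADDNE  r0←0xfd
3: ✓ SUBLT  r4←0xfa
4: ✓ CMP  NZCV=0010
5: ✓ MOVGT  r3←0x3a
6: · MOVLS
7: ✓ CMP  NZCV=1001
8: ✓ ADDLS  r2←0x90
9: · ADDPL

VAL = 0x3a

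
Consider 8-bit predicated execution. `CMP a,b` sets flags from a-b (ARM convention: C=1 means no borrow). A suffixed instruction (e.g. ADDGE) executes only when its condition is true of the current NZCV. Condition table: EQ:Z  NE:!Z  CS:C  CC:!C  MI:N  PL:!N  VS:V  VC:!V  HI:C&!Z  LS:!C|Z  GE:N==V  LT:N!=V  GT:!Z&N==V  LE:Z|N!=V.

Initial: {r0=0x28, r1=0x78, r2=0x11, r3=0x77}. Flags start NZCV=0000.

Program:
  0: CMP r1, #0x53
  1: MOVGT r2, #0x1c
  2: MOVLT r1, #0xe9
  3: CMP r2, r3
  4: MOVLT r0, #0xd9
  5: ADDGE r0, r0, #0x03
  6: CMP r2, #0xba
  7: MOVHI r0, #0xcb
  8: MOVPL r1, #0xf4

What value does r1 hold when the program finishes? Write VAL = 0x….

[0] flags=0010 → (cmp)
[1] flags=0010 GT?T → r2=0x1c
[2] flags=0010 LT?F → skip
[3] flags=1000 → (cmp)
[4] flags=1000 LT?T → r0=0xd9
[5] flags=1000 GE?F → skip
[6] flags=0000 → (cmp)
[7] flags=0000 HI?F → skip
[8] flags=0000 PL?T → r1=0xf4

VAL = 0xf4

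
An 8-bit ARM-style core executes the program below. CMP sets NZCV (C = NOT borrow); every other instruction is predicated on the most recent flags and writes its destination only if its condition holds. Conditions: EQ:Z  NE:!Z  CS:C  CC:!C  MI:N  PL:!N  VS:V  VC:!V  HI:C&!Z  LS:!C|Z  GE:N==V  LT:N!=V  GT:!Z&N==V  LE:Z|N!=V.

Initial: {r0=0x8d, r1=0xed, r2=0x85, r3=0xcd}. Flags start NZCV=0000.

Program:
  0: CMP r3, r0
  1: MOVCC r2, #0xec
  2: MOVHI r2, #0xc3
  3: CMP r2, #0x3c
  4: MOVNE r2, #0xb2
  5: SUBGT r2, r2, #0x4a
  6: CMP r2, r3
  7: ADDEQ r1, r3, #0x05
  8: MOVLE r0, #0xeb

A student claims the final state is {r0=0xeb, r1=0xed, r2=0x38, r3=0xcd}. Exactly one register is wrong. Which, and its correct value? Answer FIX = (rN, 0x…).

[0] flags=0010 → (cmp)
[1] flags=0010 CC?F → skip
[2] flags=0010 HI?T → r2=0xc3
[3] flags=1010 → (cmp)
[4] flags=1010 NE?T → r2=0xb2
[5] flags=1010 GT?F → skip
[6] flags=1000 → (cmp)
[7] flags=1000 EQ?F → skip
[8] flags=1000 LE?T → r0=0xeb

FIX = (r2, 0xb2)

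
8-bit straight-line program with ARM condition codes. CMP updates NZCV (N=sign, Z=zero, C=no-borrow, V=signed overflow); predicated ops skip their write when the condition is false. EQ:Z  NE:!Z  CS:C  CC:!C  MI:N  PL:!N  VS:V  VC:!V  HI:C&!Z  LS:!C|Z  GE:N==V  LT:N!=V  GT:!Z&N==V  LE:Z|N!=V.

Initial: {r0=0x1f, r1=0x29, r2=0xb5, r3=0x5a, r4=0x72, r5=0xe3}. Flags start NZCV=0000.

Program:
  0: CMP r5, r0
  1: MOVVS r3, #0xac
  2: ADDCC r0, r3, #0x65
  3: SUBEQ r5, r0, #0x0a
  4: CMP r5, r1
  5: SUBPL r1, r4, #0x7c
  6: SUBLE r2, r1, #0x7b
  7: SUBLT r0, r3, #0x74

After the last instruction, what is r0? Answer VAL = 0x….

VAL = 0xe6

[0] flags=1010 → (cmp)
[1] flags=1010 VS?F → skip
[2] flags=1010 CC?F → skip
[3] flags=1010 EQ?F → skip
[4] flags=1010 → (cmp)
[5] flags=1010 PL?F → skip
[6] flags=1010 LE?T → r2=0xae
[7] flags=1010 LT?T → r0=0xe6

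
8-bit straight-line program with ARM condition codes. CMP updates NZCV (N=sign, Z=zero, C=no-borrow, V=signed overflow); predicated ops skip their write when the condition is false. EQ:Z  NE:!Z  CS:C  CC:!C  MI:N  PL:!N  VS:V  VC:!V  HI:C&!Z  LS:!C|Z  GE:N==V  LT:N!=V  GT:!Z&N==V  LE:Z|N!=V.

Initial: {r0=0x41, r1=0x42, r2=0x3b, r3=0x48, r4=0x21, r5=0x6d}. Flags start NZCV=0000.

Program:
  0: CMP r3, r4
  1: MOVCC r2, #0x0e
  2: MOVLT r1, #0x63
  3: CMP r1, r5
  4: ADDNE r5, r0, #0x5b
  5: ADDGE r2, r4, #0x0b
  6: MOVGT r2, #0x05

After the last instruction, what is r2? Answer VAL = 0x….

VAL = 0x3b

0: ✓ CMP  NZCV=0010
1: · MOVCC
2: · MOVLT
3: ✓ CMP  NZCV=1000
4: ✓ ADDNE  r5←0x9c
5: · ADDGE
6: · MOVGT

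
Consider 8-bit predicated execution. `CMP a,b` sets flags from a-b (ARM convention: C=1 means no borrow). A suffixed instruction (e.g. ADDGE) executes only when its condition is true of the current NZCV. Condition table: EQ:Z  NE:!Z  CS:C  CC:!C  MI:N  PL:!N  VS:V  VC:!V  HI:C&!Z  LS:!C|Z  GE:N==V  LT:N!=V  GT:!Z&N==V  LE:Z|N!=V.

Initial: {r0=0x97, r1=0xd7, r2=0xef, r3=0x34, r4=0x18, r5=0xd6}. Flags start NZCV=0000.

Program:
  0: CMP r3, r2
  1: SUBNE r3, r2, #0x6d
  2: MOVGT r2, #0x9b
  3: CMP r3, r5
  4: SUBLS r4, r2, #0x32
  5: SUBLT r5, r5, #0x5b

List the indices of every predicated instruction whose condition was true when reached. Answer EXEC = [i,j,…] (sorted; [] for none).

0: ✓ CMP  NZCV=0000
1: ✓ SUBNE  r3←0x82
2: ✓ MOVGT  r2←0x9b
3: ✓ CMP  NZCV=1000
4: ✓ SUBLS  r4←0x69
5: ✓ SUBLT  r5←0x7b

EXEC = [1,2,4,5]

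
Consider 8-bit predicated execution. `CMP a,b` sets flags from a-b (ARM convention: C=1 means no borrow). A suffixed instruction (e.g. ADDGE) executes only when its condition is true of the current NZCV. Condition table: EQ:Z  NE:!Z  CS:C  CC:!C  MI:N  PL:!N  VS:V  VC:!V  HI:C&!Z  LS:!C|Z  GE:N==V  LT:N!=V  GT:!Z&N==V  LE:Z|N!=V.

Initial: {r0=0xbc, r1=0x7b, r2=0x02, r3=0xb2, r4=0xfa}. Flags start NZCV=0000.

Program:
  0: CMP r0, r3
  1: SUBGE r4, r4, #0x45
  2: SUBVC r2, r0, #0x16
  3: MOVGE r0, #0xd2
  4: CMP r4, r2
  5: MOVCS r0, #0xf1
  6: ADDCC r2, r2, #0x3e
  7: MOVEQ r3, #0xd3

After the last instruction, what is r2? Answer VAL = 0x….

VAL = 0xa6

[0] flags=0010 → (cmp)
[1] flags=0010 GE?T → r4=0xb5
[2] flags=0010 VC?T → r2=0xa6
[3] flags=0010 GE?T → r0=0xd2
[4] flags=0010 → (cmp)
[5] flags=0010 CS?T → r0=0xf1
[6] flags=0010 CC?F → skip
[7] flags=0010 EQ?F → skip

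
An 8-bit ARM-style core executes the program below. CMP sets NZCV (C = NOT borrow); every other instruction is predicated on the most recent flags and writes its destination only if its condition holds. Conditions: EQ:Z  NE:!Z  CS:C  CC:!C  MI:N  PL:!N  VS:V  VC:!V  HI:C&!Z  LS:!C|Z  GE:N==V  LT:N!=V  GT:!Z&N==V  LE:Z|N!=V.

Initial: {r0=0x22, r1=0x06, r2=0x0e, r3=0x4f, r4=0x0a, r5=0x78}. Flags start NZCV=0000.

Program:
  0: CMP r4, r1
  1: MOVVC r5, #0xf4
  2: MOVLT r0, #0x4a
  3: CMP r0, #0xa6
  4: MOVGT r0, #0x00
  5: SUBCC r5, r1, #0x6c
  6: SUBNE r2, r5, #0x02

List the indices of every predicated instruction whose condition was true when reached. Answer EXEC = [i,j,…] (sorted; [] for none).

0: ✓ CMP  NZCV=0010
1: ✓ MOVVC  r5←0xf4
2: · MOVLT
3: ✓ CMP  NZCV=0000
4: ✓ MOVGT  r0←0x00
5: ✓ SUBCC  r5←0x9a
6: ✓ SUBNE  r2←0x98

EXEC = [1,4,5,6]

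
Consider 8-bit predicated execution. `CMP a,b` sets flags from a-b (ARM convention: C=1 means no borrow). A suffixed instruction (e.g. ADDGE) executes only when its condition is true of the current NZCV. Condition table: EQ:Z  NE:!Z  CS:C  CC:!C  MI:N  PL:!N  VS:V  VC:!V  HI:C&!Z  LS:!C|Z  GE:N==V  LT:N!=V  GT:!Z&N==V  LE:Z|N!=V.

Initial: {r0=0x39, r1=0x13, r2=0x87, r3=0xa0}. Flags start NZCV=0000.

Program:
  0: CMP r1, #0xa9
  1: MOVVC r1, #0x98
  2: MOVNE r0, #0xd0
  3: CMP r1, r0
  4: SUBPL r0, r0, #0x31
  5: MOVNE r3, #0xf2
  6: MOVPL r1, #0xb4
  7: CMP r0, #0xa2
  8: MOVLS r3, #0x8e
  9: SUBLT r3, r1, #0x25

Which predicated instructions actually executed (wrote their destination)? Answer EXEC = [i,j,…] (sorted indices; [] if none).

EXEC = [1,2,5]

0: ✓ CMP  NZCV=0000
1: ✓ MOVVC  r1←0x98
2: ✓ MOVNE  r0←0xd0
3: ✓ CMP  NZCV=1000
4: · SUBPL
5: ✓ MOVNE  r3←0xf2
6: · MOVPL
7: ✓ CMP  NZCV=0010
8: · MOVLS
9: · SUBLT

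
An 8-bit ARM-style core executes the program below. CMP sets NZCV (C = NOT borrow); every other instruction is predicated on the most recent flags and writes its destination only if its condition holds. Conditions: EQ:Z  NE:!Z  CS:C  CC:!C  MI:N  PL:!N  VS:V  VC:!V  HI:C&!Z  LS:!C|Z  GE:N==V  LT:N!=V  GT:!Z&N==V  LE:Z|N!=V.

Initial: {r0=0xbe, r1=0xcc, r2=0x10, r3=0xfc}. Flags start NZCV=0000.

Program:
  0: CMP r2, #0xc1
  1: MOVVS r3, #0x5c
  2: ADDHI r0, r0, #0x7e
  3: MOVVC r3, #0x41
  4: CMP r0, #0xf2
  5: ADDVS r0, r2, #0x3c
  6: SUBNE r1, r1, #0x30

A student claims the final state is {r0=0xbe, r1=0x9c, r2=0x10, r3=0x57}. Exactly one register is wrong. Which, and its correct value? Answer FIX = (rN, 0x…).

[0] flags=0000 → (cmp)
[1] flags=0000 VS?F → skip
[2] flags=0000 HI?F → skip
[3] flags=0000 VC?T → r3=0x41
[4] flags=1000 → (cmp)
[5] flags=1000 VS?F → skip
[6] flags=1000 NE?T → r1=0x9c

FIX = (r3, 0x41)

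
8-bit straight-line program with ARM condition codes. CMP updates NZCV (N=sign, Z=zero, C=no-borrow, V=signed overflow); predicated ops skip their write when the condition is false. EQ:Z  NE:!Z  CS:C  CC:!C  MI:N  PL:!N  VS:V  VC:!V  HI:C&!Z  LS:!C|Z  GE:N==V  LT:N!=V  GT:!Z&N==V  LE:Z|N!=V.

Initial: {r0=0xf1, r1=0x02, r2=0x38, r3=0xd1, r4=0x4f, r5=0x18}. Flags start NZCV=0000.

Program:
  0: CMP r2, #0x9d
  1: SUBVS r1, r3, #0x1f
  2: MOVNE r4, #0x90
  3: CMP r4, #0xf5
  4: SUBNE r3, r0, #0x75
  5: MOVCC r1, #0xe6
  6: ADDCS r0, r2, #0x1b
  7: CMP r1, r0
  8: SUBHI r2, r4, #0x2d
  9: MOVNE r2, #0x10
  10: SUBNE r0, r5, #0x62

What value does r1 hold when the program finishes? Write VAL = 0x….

VAL = 0xe6

0: ✓ CMP  NZCV=1001
1: ✓ SUBVS  r1←0xb2
2: ✓ MOVNE  r4←0x90
3: ✓ CMP  NZCV=1000
4: ✓ SUBNE  r3←0x7c
5: ✓ MOVCC  r1←0xe6
6: · ADDCS
7: ✓ CMP  NZCV=1000
8: · SUBHI
9: ✓ MOVNE  r2←0x10
10: ✓ SUBNE  r0←0xb6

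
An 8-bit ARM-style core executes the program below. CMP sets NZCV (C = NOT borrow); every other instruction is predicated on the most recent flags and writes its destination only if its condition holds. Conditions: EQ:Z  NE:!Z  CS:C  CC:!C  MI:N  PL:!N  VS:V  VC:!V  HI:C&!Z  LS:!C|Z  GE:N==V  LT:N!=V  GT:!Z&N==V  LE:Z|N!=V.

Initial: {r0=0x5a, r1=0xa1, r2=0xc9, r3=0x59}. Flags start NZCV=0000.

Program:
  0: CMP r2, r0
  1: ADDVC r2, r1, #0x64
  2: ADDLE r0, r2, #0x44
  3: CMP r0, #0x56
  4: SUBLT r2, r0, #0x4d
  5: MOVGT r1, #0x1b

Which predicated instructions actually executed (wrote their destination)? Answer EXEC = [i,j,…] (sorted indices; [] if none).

0: ✓ CMP  NZCV=0011
1: · ADDVC
2: ✓ ADDLE  r0←0x0d
3: ✓ CMP  NZCV=1000
4: ✓ SUBLT  r2←0xc0
5: · MOVGT

EXEC = [2,4]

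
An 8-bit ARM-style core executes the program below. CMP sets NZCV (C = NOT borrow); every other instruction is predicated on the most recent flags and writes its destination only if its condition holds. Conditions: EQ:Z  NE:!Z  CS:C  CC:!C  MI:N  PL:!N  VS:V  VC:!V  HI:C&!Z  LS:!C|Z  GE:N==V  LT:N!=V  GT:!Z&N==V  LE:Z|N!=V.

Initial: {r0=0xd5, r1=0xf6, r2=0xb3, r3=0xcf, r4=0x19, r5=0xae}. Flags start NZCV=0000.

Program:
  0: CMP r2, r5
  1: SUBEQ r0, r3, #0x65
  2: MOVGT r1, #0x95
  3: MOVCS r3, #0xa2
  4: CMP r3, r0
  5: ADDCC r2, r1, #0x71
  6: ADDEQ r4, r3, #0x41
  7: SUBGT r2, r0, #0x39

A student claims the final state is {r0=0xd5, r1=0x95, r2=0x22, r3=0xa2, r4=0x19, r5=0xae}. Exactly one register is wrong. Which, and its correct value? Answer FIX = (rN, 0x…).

FIX = (r2, 0x06)

[0] flags=0010 → (cmp)
[1] flags=0010 EQ?F → skip
[2] flags=0010 GT?T → r1=0x95
[3] flags=0010 CS?T → r3=0xa2
[4] flags=1000 → (cmp)
[5] flags=1000 CC?T → r2=0x06
[6] flags=1000 EQ?F → skip
[7] flags=1000 GT?F → skip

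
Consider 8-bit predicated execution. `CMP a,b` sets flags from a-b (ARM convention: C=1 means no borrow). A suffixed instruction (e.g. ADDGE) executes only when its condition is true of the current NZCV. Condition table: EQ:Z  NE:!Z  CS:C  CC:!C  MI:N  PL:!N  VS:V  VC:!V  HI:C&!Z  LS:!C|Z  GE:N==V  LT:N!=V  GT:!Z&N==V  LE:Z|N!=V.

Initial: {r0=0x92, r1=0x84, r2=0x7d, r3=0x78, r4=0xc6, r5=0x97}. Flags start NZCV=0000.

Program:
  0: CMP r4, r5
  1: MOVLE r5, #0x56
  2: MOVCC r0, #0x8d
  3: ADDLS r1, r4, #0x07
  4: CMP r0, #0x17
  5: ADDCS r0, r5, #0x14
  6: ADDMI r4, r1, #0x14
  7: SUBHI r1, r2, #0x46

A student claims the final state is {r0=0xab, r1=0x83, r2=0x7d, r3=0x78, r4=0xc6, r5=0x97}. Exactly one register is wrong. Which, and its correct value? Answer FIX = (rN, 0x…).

FIX = (r1, 0x37)

[0] flags=0010 → (cmp)
[1] flags=0010 LE?F → skip
[2] flags=0010 CC?F → skip
[3] flags=0010 LS?F → skip
[4] flags=0011 → (cmp)
[5] flags=0011 CS?T → r0=0xab
[6] flags=0011 MI?F → skip
[7] flags=0011 HI?T → r1=0x37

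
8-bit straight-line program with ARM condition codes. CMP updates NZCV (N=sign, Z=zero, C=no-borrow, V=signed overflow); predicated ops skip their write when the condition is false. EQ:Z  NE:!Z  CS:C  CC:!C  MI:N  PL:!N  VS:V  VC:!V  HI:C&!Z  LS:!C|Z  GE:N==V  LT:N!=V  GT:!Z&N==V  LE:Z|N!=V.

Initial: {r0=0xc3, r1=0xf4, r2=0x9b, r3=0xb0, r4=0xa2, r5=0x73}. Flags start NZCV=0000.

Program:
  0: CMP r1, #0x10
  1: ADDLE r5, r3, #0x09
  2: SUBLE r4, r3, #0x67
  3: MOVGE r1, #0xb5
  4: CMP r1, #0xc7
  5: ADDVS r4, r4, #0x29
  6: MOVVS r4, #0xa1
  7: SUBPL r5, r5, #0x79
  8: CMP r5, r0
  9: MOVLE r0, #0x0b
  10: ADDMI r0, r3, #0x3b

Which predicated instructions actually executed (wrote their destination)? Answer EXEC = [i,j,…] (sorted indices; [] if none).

EXEC = [1,2,7]

0: ✓ CMP  NZCV=1010
1: ✓ ADDLE  r5←0xb9
2: ✓ SUBLE  r4←0x49
3: · MOVGE
4: ✓ CMP  NZCV=0010
5: · ADDVS
6: · MOVVS
7: ✓ SUBPL  r5←0x40
8: ✓ CMP  NZCV=0000
9: · MOVLE
10: · ADDMI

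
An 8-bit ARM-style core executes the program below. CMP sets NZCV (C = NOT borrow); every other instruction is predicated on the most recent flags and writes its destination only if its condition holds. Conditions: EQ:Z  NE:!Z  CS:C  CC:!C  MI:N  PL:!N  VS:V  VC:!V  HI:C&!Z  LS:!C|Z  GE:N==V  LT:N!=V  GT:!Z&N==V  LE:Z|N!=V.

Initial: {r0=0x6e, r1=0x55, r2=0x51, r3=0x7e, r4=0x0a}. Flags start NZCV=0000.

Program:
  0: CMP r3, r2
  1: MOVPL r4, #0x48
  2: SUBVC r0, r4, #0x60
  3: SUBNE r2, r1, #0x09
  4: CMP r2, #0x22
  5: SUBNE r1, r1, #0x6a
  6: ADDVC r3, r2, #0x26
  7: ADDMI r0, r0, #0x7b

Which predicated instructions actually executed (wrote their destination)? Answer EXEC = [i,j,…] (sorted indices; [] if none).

[0] flags=0010 → (cmp)
[1] flags=0010 PL?T → r4=0x48
[2] flags=0010 VC?T → r0=0xe8
[3] flags=0010 NE?T → r2=0x4c
[4] flags=0010 → (cmp)
[5] flags=0010 NE?T → r1=0xeb
[6] flags=0010 VC?T → r3=0x72
[7] flags=0010 MI?F → skip

EXEC = [1,2,3,5,6]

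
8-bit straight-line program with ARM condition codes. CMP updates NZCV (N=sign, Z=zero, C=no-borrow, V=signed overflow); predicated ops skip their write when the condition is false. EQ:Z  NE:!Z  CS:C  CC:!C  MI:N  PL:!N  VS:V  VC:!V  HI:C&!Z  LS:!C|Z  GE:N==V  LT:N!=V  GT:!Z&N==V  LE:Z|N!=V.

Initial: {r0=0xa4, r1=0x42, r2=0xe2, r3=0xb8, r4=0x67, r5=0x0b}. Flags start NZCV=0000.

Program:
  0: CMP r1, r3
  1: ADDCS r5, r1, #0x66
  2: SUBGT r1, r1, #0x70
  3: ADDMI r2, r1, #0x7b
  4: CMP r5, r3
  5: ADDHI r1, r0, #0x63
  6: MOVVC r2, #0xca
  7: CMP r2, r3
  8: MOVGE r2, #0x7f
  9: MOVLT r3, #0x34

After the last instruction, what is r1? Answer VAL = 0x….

VAL = 0xd2

0: ✓ CMP  NZCV=1001
1: · ADDCS
2: ✓ SUBGT  r1←0xd2
3: ✓ ADDMI  r2←0x4d
4: ✓ CMP  NZCV=0000
5: · ADDHI
6: ✓ MOVVC  r2←0xca
7: ✓ CMP  NZCV=0010
8: ✓ MOVGE  r2←0x7f
9: · MOVLT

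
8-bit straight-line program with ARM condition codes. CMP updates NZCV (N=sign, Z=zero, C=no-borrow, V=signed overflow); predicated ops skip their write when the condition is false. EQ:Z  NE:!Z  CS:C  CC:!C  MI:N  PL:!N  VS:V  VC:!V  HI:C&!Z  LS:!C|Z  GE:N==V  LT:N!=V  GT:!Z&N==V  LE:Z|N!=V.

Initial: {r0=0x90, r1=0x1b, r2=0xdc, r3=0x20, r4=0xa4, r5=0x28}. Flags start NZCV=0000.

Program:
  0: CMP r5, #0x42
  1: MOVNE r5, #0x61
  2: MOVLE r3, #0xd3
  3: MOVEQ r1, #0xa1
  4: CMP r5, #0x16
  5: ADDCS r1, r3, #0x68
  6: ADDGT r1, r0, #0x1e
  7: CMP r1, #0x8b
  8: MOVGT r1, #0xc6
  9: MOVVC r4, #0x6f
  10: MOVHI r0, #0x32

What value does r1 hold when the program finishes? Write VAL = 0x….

[0] flags=1000 → (cmp)
[1] flags=1000 NE?T → r5=0x61
[2] flags=1000 LE?T → r3=0xd3
[3] flags=1000 EQ?F → skip
[4] flags=0010 → (cmp)
[5] flags=0010 CS?T → r1=0x3b
[6] flags=0010 GT?T → r1=0xae
[7] flags=0010 → (cmp)
[8] flags=0010 GT?T → r1=0xc6
[9] flags=0010 VC?T → r4=0x6f
[10] flags=0010 HI?T → r0=0x32

VAL = 0xc6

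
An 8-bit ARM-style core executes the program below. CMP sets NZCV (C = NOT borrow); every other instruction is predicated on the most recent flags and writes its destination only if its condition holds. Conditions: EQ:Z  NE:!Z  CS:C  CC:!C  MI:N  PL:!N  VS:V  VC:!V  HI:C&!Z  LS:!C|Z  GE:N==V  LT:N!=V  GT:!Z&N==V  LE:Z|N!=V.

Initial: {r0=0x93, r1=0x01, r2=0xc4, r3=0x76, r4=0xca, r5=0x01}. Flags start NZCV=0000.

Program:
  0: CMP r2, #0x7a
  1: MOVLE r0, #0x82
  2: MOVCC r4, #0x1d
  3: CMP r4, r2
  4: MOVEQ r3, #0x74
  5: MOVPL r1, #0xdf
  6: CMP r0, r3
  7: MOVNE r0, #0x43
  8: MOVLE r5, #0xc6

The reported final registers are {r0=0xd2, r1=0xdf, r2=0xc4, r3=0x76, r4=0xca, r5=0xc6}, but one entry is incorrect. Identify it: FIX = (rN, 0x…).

FIX = (r0, 0x43)

0: ✓ CMP  NZCV=0011
1: ✓ MOVLE  r0←0x82
2: · MOVCC
3: ✓ CMP  NZCV=0010
4: · MOVEQ
5: ✓ MOVPL  r1←0xdf
6: ✓ CMP  NZCV=0011
7: ✓ MOVNE  r0←0x43
8: ✓ MOVLE  r5←0xc6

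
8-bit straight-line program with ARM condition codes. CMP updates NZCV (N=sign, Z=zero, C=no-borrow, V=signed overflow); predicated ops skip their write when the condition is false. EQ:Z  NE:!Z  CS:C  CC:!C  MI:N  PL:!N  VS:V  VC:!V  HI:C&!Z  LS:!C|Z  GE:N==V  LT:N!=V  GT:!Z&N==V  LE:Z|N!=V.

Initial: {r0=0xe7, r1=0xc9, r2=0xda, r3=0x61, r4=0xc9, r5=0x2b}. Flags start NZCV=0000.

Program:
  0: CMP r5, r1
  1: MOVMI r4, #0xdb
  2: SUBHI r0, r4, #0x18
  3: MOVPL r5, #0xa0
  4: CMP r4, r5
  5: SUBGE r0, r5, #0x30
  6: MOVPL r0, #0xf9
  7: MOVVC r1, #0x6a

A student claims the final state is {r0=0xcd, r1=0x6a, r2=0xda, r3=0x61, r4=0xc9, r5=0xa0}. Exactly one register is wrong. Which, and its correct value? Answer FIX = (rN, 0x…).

FIX = (r0, 0xf9)

0: ✓ CMP  NZCV=0000
1: · MOVMI
2: · SUBHI
3: ✓ MOVPL  r5←0xa0
4: ✓ CMP  NZCV=0010
5: ✓ SUBGE  r0←0x70
6: ✓ MOVPL  r0←0xf9
7: ✓ MOVVC  r1←0x6a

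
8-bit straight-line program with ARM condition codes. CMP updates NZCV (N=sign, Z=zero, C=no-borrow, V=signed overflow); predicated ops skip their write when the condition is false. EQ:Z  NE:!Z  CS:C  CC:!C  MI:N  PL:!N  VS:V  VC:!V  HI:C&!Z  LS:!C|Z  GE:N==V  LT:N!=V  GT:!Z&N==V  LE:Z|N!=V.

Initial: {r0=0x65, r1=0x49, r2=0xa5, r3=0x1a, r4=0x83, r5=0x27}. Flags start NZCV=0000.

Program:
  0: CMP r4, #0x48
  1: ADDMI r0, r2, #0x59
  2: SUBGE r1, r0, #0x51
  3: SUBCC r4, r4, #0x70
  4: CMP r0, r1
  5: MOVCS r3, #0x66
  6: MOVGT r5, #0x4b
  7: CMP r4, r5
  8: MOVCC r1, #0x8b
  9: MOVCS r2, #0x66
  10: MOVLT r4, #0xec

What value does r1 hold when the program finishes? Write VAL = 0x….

VAL = 0x49

[0] flags=0011 → (cmp)
[1] flags=0011 MI?F → skip
[2] flags=0011 GE?F → skip
[3] flags=0011 CC?F → skip
[4] flags=0010 → (cmp)
[5] flags=0010 CS?T → r3=0x66
[6] flags=0010 GT?T → r5=0x4b
[7] flags=0011 → (cmp)
[8] flags=0011 CC?F → skip
[9] flags=0011 CS?T → r2=0x66
[10] flags=0011 LT?T → r4=0xec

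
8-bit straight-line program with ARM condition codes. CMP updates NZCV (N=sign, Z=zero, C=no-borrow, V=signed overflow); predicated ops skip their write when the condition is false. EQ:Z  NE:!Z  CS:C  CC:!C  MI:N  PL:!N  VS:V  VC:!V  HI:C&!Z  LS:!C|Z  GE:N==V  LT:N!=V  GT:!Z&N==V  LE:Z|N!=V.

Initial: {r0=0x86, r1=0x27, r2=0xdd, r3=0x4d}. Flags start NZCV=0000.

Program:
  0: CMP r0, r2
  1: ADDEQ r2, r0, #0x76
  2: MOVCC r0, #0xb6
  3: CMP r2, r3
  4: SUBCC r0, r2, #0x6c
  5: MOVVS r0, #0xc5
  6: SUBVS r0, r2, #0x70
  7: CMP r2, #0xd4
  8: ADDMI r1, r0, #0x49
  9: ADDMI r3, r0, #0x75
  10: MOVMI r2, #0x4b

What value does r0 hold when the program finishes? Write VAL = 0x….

0: ✓ CMP  NZCV=1000
1: · ADDEQ
2: ✓ MOVCC  r0←0xb6
3: ✓ CMP  NZCV=1010
4: · SUBCC
5: · MOVVS
6: · SUBVS
7: ✓ CMP  NZCV=0010
8: · ADDMI
9: · ADDMI
10: · MOVMI

VAL = 0xb6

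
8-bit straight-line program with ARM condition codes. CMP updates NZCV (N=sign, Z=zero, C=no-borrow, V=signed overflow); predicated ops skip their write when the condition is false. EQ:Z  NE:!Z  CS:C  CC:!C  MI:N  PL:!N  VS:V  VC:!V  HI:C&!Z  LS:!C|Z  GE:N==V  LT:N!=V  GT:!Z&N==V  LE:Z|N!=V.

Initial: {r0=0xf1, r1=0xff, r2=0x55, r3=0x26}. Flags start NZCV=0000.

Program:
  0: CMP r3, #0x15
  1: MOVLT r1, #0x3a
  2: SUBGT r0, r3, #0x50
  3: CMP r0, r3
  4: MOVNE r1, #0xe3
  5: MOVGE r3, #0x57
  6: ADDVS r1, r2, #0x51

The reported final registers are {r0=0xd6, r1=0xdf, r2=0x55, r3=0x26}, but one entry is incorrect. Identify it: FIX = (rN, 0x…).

FIX = (r1, 0xe3)

[0] flags=0010 → (cmp)
[1] flags=0010 LT?F → skip
[2] flags=0010 GT?T → r0=0xd6
[3] flags=1010 → (cmp)
[4] flags=1010 NE?T → r1=0xe3
[5] flags=1010 GE?F → skip
[6] flags=1010 VS?F → skip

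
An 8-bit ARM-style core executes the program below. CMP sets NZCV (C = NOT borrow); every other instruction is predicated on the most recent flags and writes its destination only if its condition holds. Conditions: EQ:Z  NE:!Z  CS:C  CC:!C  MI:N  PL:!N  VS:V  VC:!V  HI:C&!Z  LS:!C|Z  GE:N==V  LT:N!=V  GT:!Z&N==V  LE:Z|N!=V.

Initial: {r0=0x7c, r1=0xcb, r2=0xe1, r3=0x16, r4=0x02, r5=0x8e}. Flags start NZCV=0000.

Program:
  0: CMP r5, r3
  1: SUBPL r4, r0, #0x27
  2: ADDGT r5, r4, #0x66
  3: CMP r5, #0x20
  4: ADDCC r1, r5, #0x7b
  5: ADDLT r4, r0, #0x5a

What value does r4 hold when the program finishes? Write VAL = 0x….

VAL = 0xd6

0: ✓ CMP  NZCV=0011
1: ✓ SUBPL  r4←0x55
2: · ADDGT
3: ✓ CMP  NZCV=0011
4: · ADDCC
5: ✓ ADDLT  r4←0xd6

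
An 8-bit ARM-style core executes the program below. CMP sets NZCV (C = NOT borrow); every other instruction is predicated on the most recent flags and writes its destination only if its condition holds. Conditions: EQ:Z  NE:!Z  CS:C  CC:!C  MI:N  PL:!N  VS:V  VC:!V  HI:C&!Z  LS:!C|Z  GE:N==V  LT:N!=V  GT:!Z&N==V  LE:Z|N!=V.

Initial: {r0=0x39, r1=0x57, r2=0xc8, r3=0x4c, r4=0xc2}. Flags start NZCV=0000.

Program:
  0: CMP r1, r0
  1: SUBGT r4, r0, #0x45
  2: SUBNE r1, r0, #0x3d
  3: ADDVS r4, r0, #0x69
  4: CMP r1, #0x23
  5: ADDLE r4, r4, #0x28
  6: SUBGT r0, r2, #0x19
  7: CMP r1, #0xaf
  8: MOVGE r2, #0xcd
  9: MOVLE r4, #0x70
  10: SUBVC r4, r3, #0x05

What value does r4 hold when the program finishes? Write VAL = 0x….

[0] flags=0010 → (cmp)
[1] flags=0010 GT?T → r4=0xf4
[2] flags=0010 NE?T → r1=0xfc
[3] flags=0010 VS?F → skip
[4] flags=1010 → (cmp)
[5] flags=1010 LE?T → r4=0x1c
[6] flags=1010 GT?F → skip
[7] flags=0010 → (cmp)
[8] flags=0010 GE?T → r2=0xcd
[9] flags=0010 LE?F → skip
[10] flags=0010 VC?T → r4=0x47

VAL = 0x47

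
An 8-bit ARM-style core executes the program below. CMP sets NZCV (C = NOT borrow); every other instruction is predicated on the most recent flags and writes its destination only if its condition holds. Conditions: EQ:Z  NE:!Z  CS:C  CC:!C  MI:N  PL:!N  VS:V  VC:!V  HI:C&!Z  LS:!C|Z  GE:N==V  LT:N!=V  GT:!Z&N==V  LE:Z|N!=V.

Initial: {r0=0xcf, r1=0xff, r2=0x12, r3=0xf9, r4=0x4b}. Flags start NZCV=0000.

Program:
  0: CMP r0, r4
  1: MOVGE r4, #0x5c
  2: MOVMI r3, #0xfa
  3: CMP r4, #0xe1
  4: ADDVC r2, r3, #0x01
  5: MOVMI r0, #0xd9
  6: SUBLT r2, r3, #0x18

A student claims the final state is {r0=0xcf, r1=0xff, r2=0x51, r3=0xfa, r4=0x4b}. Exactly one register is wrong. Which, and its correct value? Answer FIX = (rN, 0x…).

0: ✓ CMP  NZCV=1010
1: · MOVGE
2: ✓ MOVMI  r3←0xfa
3: ✓ CMP  NZCV=0000
4: ✓ ADDVC  r2←0xfb
5: · MOVMI
6: · SUBLT

FIX = (r2, 0xfb)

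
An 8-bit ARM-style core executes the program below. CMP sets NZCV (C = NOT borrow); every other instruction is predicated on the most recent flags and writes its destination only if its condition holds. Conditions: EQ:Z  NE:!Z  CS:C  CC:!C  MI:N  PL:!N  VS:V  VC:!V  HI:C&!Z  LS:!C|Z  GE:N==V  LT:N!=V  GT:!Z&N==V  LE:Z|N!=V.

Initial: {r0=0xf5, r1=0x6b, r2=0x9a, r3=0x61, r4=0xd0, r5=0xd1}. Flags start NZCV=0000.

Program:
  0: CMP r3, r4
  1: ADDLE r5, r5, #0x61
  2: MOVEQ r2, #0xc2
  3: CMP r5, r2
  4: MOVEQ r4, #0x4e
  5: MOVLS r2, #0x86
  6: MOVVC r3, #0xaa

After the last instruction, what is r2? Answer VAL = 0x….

VAL = 0x9a

[0] flags=1001 → (cmp)
[1] flags=1001 LE?F → skip
[2] flags=1001 EQ?F → skip
[3] flags=0010 → (cmp)
[4] flags=0010 EQ?F → skip
[5] flags=0010 LS?F → skip
[6] flags=0010 VC?T → r3=0xaa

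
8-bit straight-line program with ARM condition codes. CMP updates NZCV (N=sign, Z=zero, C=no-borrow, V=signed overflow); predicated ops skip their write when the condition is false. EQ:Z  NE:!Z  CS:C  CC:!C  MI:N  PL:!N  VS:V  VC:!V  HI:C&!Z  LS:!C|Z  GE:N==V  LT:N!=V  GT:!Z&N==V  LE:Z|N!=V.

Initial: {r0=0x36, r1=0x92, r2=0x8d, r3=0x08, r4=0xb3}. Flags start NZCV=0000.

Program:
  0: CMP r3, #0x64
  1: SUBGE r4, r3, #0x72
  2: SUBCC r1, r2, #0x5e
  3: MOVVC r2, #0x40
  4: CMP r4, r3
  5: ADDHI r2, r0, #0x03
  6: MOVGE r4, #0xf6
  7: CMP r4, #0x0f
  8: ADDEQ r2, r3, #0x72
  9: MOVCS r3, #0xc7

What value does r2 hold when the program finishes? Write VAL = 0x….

[0] flags=1000 → (cmp)
[1] flags=1000 GE?F → skip
[2] flags=1000 CC?T → r1=0x2f
[3] flags=1000 VC?T → r2=0x40
[4] flags=1010 → (cmp)
[5] flags=1010 HI?T → r2=0x39
[6] flags=1010 GE?F → skip
[7] flags=1010 → (cmp)
[8] flags=1010 EQ?F → skip
[9] flags=1010 CS?T → r3=0xc7

VAL = 0x39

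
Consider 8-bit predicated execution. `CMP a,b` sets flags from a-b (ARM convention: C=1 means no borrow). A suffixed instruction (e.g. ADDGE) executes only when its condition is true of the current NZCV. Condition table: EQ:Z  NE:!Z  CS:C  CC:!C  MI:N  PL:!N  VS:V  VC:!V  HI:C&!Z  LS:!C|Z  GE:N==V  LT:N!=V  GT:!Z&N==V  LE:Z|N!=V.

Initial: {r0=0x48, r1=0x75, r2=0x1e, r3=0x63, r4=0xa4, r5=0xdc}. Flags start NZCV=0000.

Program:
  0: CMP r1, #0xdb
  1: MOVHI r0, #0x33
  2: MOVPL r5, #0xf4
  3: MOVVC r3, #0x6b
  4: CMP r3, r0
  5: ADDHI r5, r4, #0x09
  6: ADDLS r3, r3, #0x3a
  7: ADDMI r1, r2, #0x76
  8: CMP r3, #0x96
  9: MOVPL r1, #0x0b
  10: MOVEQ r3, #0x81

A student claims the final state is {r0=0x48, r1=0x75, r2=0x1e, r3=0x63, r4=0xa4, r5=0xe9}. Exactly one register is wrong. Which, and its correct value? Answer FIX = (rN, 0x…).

FIX = (r5, 0xad)

[0] flags=1001 → (cmp)
[1] flags=1001 HI?F → skip
[2] flags=1001 PL?F → skip
[3] flags=1001 VC?F → skip
[4] flags=0010 → (cmp)
[5] flags=0010 HI?T → r5=0xad
[6] flags=0010 LS?F → skip
[7] flags=0010 MI?F → skip
[8] flags=1001 → (cmp)
[9] flags=1001 PL?F → skip
[10] flags=1001 EQ?F → skip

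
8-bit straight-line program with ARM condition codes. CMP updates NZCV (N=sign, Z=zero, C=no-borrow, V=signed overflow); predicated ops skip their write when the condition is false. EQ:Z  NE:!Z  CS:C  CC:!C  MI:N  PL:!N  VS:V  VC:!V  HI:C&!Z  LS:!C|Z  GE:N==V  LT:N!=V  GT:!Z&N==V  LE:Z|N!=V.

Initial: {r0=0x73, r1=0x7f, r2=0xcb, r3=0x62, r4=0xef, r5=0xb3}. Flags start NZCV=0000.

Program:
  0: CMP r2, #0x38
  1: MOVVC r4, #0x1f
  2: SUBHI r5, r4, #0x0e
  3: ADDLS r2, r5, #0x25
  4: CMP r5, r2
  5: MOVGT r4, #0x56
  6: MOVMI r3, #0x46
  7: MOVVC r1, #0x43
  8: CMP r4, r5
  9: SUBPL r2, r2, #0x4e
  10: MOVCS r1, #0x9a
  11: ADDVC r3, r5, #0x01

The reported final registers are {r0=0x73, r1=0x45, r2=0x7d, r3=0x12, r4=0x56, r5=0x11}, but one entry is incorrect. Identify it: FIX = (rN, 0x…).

FIX = (r1, 0x9a)

0: ✓ CMP  NZCV=1010
1: ✓ MOVVC  r4←0x1f
2: ✓ SUBHI  r5←0x11
3: · ADDLS
4: ✓ CMP  NZCV=0000
5: ✓ MOVGT  r4←0x56
6: · MOVMI
7: ✓ MOVVC  r1←0x43
8: ✓ CMP  NZCV=0010
9: ✓ SUBPL  r2←0x7d
10: ✓ MOVCS  r1←0x9a
11: ✓ ADDVC  r3←0x12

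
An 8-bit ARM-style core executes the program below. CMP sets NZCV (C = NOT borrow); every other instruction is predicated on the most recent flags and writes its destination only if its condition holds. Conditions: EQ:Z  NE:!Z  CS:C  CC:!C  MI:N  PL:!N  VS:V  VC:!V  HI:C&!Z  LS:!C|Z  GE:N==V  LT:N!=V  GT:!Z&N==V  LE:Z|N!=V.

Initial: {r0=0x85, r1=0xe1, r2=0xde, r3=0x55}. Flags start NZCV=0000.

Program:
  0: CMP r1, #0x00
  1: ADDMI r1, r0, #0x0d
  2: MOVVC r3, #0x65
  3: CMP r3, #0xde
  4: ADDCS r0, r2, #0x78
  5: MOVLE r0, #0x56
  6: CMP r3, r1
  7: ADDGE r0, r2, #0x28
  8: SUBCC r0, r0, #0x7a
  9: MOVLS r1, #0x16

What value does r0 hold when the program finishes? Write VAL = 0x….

VAL = 0x8c

0: ✓ CMP  NZCV=1010
1: ✓ ADDMI  r1←0x92
2: ✓ MOVVC  r3←0x65
3: ✓ CMP  NZCV=1001
4: · ADDCS
5: · MOVLE
6: ✓ CMP  NZCV=1001
7: ✓ ADDGE  r0←0x06
8: ✓ SUBCC  r0←0x8c
9: ✓ MOVLS  r1←0x16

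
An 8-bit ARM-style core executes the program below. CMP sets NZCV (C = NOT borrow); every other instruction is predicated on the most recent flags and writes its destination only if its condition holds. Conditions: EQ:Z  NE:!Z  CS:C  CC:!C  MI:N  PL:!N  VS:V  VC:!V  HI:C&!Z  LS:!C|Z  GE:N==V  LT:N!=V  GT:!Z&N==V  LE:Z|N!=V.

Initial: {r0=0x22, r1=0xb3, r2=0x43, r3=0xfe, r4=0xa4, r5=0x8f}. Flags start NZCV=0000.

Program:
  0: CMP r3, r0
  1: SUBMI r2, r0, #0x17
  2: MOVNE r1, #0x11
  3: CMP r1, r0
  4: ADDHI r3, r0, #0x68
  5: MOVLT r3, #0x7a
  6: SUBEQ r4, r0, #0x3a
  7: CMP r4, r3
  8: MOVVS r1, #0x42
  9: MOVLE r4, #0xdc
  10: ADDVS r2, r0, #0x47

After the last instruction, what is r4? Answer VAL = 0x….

VAL = 0xdc

0: ✓ CMP  NZCV=1010
1: ✓ SUBMI  r2←0x0b
2: ✓ MOVNE  r1←0x11
3: ✓ CMP  NZCV=1000
4: · ADDHI
5: ✓ MOVLT  r3←0x7a
6: · SUBEQ
7: ✓ CMP  NZCV=0011
8: ✓ MOVVS  r1←0x42
9: ✓ MOVLE  r4←0xdc
10: ✓ ADDVS  r2←0x69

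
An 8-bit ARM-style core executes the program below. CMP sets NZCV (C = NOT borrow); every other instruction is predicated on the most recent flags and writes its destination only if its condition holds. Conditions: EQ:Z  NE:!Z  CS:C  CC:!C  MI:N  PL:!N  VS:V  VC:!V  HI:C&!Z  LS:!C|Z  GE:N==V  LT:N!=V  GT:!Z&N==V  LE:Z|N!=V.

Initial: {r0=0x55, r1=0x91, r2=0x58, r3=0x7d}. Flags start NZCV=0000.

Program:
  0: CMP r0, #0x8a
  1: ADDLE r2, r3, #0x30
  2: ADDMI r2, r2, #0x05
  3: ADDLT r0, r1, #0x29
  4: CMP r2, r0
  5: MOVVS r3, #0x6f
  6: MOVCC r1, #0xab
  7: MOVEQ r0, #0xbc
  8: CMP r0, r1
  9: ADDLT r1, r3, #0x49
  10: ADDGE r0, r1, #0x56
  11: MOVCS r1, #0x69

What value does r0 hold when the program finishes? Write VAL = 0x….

[0] flags=1001 → (cmp)
[1] flags=1001 LE?F → skip
[2] flags=1001 MI?T → r2=0x5d
[3] flags=1001 LT?F → skip
[4] flags=0010 → (cmp)
[5] flags=0010 VS?F → skip
[6] flags=0010 CC?F → skip
[7] flags=0010 EQ?F → skip
[8] flags=1001 → (cmp)
[9] flags=1001 LT?F → skip
[10] flags=1001 GE?T → r0=0xe7
[11] flags=1001 CS?F → skip

VAL = 0xe7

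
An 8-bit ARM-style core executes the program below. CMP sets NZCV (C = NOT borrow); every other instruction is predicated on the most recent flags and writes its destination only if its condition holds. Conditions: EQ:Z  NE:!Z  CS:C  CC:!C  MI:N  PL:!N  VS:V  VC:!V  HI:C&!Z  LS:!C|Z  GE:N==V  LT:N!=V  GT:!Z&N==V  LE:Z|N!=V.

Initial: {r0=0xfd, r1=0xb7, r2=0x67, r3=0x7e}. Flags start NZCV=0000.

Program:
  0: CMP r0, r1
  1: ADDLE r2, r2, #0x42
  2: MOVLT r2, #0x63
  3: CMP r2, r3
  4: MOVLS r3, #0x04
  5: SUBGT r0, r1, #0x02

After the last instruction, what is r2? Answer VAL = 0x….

0: ✓ CMP  NZCV=0010
1: · ADDLE
2: · MOVLT
3: ✓ CMP  NZCV=1000
4: ✓ MOVLS  r3←0x04
5: · SUBGT

VAL = 0x67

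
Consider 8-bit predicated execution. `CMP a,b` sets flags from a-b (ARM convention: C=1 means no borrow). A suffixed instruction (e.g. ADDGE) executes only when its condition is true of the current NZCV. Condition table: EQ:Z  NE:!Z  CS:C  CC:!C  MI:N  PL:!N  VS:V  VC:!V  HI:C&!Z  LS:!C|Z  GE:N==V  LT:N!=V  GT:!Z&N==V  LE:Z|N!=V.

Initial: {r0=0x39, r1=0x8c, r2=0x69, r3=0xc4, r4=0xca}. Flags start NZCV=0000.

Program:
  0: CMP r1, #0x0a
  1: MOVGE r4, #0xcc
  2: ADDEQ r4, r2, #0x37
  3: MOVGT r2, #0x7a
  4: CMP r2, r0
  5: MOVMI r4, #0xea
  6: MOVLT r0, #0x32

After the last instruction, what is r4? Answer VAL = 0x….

0: ✓ CMP  NZCV=1010
1: · MOVGE
2: · ADDEQ
3: · MOVGT
4: ✓ CMP  NZCV=0010
5: · MOVMI
6: · MOVLT

VAL = 0xca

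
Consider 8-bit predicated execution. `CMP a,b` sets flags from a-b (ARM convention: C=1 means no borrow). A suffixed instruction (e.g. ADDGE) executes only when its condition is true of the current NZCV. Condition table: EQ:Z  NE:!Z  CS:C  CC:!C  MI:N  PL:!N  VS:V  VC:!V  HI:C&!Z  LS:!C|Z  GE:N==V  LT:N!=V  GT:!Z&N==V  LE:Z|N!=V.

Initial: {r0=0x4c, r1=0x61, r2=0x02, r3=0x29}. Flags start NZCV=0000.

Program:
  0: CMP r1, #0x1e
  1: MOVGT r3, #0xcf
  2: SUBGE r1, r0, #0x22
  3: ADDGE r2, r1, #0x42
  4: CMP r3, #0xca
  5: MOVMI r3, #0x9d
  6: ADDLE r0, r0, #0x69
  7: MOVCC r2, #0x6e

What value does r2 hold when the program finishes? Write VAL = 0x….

0: ✓ CMP  NZCV=0010
1: ✓ MOVGT  r3←0xcf
2: ✓ SUBGE  r1←0x2a
3: ✓ ADDGE  r2←0x6c
4: ✓ CMP  NZCV=0010
5: · MOVMI
6: · ADDLE
7: · MOVCC

VAL = 0x6c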